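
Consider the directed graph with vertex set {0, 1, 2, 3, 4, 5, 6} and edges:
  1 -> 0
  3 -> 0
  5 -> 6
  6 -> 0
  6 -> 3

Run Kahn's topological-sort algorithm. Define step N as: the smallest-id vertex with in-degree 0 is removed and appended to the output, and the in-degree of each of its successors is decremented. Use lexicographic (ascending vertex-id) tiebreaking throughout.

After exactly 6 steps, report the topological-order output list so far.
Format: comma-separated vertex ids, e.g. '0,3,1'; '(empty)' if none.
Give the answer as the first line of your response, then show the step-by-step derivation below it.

1,2,4,5,6,3

step 1: output 1; order=[1]; indeg=(2,0,0,1,0,0,1)
step 2: output 2; order=[1,2]; indeg=(2,0,0,1,0,0,1)
step 3: output 4; order=[1,2,4]; indeg=(2,0,0,1,0,0,1)
step 4: output 5; order=[1,2,4,5]; indeg=(2,0,0,1,0,0,0)
step 5: output 6; order=[1,2,4,5,6]; indeg=(1,0,0,0,0,0,0)
step 6: output 3; order=[1,2,4,5,6,3]; indeg=(0,0,0,0,0,0,0)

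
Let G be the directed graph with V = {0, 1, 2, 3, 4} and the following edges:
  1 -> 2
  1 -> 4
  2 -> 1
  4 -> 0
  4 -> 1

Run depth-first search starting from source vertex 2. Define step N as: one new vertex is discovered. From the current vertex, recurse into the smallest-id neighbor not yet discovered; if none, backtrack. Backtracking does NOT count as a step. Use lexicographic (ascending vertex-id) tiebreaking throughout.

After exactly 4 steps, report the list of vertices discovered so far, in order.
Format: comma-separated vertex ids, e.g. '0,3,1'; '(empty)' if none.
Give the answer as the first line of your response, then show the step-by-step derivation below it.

2,1,4,0

step 1: discover 2; path=2; order=2
step 2: discover 1; path=2>1; order=2,1
step 3: discover 4; path=2>1>4; order=2,1,4
step 4: discover 0; path=2>1>4>0; order=2,1,4,0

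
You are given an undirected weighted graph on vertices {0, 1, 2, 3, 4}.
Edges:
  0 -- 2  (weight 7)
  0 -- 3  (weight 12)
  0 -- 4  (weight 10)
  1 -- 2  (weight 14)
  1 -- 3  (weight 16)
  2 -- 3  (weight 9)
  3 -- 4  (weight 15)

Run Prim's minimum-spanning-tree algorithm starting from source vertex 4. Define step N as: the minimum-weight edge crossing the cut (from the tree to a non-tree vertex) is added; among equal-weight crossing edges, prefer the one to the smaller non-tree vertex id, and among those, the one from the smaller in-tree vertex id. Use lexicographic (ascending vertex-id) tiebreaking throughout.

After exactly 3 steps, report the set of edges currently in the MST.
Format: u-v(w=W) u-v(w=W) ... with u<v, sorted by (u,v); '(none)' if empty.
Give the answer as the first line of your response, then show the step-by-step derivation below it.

0-2(w=7) 0-4(w=10) 2-3(w=9)

step 1: add edge 0-4 (w=10); MST = {0-4(w=10)}
step 2: add edge 0-2 (w=7); MST = {0-2(w=7) 0-4(w=10)}
step 3: add edge 2-3 (w=9); MST = {0-2(w=7) 0-4(w=10) 2-3(w=9)}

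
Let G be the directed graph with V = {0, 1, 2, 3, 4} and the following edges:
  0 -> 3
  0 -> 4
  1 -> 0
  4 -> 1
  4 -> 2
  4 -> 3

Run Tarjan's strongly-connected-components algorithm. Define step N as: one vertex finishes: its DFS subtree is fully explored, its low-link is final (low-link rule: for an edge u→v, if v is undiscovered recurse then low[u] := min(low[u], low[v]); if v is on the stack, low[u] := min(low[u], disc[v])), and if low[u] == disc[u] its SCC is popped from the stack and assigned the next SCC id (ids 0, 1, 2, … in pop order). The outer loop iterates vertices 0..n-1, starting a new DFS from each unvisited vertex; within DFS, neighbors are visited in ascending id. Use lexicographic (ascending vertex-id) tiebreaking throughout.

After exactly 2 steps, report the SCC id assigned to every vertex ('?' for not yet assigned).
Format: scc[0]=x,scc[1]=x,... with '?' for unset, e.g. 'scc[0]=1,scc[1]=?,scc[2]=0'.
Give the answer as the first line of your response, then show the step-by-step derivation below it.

scc[0]=?,scc[1]=?,scc[2]=?,scc[3]=0,scc[4]=?

step 1: low=(low[0]=0,low[1]=?,low[2]=?,low[3]=1,low[4]=?); scc=(scc[0]=?,scc[1]=?,scc[2]=?,scc[3]=0,scc[4]=?)
step 2: low=(low[0]=0,low[1]=0,low[2]=?,low[3]=1,low[4]=2); scc=(scc[0]=?,scc[1]=?,scc[2]=?,scc[3]=0,scc[4]=?)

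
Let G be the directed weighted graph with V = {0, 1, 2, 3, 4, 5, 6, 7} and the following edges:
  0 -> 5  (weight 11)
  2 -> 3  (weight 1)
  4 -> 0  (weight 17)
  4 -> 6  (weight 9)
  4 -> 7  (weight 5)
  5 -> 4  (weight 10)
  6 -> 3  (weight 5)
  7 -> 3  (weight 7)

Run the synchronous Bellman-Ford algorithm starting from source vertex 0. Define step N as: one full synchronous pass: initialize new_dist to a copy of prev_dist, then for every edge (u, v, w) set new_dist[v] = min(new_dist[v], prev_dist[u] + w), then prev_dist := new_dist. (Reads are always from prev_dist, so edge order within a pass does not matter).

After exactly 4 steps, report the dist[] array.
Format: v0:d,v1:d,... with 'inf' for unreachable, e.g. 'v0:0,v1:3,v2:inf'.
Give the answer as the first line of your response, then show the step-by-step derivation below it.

v0:0,v1:inf,v2:inf,v3:33,v4:21,v5:11,v6:30,v7:26

step 1: dist = v0:0,v1:inf,v2:inf,v3:inf,v4:inf,v5:11,v6:inf,v7:inf
step 2: dist = v0:0,v1:inf,v2:inf,v3:inf,v4:21,v5:11,v6:inf,v7:inf
step 3: dist = v0:0,v1:inf,v2:inf,v3:inf,v4:21,v5:11,v6:30,v7:26
step 4: dist = v0:0,v1:inf,v2:inf,v3:33,v4:21,v5:11,v6:30,v7:26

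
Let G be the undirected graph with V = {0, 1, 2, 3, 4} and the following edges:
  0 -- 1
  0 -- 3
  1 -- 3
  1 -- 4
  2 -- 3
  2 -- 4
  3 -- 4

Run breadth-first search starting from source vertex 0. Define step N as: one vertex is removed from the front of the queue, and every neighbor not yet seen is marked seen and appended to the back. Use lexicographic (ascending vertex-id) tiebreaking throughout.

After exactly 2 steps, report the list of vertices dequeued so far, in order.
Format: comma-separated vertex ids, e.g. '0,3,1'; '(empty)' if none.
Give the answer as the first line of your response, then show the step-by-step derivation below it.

0,1

step 1: dequeue 0; queue=[1,3]; order=0
step 2: dequeue 1; queue=[3,4]; order=0,1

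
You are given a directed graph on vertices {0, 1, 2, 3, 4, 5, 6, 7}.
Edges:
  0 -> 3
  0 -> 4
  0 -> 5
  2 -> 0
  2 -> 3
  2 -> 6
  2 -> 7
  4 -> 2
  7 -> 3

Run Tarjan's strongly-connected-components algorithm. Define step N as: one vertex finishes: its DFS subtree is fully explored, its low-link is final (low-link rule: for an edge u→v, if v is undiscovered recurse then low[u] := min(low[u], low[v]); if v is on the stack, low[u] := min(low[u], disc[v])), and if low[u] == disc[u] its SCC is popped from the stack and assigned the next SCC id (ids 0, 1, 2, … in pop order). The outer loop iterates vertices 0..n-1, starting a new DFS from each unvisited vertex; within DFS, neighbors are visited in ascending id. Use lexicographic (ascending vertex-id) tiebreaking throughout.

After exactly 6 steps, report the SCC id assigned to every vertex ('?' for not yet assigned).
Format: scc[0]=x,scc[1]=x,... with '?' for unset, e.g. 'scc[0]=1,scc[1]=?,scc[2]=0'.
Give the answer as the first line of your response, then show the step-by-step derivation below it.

scc[0]=?,scc[1]=?,scc[2]=?,scc[3]=0,scc[4]=?,scc[5]=3,scc[6]=1,scc[7]=2

step 1: low=(low[0]=0,low[1]=?,low[2]=?,low[3]=1,low[4]=?,low[5]=?,low[6]=?,low[7]=?); scc=(scc[0]=?,scc[1]=?,scc[2]=?,scc[3]=0,scc[4]=?,scc[5]=?,scc[6]=?,scc[7]=?)
step 2: low=(low[0]=0,low[1]=?,low[2]=0,low[3]=1,low[4]=2,low[5]=?,low[6]=4,low[7]=?); scc=(scc[0]=?,scc[1]=?,scc[2]=?,scc[3]=0,scc[4]=?,scc[5]=?,scc[6]=1,scc[7]=?)
step 3: low=(low[0]=0,low[1]=?,low[2]=0,low[3]=1,low[4]=2,low[5]=?,low[6]=4,low[7]=5); scc=(scc[0]=?,scc[1]=?,scc[2]=?,scc[3]=0,scc[4]=?,scc[5]=?,scc[6]=1,scc[7]=2)
step 4: low=(low[0]=0,low[1]=?,low[2]=0,low[3]=1,low[4]=2,low[5]=?,low[6]=4,low[7]=5); scc=(scc[0]=?,scc[1]=?,scc[2]=?,scc[3]=0,scc[4]=?,scc[5]=?,scc[6]=1,scc[7]=2)
step 5: low=(low[0]=0,low[1]=?,low[2]=0,low[3]=1,low[4]=0,low[5]=?,low[6]=4,low[7]=5); scc=(scc[0]=?,scc[1]=?,scc[2]=?,scc[3]=0,scc[4]=?,scc[5]=?,scc[6]=1,scc[7]=2)
step 6: low=(low[0]=0,low[1]=?,low[2]=0,low[3]=1,low[4]=0,low[5]=6,low[6]=4,low[7]=5); scc=(scc[0]=?,scc[1]=?,scc[2]=?,scc[3]=0,scc[4]=?,scc[5]=3,scc[6]=1,scc[7]=2)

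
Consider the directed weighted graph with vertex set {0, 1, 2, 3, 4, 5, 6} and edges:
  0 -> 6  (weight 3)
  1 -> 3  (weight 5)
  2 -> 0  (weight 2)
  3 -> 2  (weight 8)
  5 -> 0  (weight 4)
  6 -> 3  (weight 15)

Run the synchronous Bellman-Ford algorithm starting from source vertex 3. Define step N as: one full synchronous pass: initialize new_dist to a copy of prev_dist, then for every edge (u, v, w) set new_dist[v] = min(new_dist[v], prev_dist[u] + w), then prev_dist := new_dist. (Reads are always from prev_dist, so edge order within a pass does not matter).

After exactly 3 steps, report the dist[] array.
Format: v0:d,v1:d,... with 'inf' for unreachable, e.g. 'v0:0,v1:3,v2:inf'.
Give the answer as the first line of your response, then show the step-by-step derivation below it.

v0:10,v1:inf,v2:8,v3:0,v4:inf,v5:inf,v6:13

step 1: dist = v0:inf,v1:inf,v2:8,v3:0,v4:inf,v5:inf,v6:inf
step 2: dist = v0:10,v1:inf,v2:8,v3:0,v4:inf,v5:inf,v6:inf
step 3: dist = v0:10,v1:inf,v2:8,v3:0,v4:inf,v5:inf,v6:13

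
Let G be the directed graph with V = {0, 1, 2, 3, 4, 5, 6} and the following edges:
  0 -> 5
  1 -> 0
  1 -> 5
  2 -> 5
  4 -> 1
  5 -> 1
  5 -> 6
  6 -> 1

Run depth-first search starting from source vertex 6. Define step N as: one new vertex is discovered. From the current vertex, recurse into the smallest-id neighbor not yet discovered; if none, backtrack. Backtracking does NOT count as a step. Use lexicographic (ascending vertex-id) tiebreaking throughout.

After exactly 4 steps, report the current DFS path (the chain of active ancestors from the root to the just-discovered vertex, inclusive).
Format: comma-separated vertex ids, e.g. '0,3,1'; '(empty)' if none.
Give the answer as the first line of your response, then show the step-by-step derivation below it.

6,1,0,5

step 1: discover 6; path=6; order=6
step 2: discover 1; path=6>1; order=6,1
step 3: discover 0; path=6>1>0; order=6,1,0
step 4: discover 5; path=6>1>0>5; order=6,1,0,5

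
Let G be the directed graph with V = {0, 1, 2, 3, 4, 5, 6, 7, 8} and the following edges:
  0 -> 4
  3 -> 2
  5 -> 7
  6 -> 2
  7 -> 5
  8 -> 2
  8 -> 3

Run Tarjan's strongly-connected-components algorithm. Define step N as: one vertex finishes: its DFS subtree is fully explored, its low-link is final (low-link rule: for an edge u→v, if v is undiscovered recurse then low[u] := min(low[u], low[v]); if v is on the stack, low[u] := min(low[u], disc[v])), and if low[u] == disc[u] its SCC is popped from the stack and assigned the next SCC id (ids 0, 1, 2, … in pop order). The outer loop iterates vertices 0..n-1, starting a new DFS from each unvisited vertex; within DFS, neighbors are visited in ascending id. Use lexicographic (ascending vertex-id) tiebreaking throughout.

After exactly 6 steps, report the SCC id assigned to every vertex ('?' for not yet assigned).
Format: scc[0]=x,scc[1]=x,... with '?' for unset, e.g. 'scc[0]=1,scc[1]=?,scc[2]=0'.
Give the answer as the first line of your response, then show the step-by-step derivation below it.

scc[0]=1,scc[1]=2,scc[2]=3,scc[3]=4,scc[4]=0,scc[5]=?,scc[6]=?,scc[7]=?,scc[8]=?

step 1: low=(low[0]=0,low[1]=?,low[2]=?,low[3]=?,low[4]=1,low[5]=?,low[6]=?,low[7]=?,low[8]=?); scc=(scc[0]=?,scc[1]=?,scc[2]=?,scc[3]=?,scc[4]=0,scc[5]=?,scc[6]=?,scc[7]=?,scc[8]=?)
step 2: low=(low[0]=0,low[1]=?,low[2]=?,low[3]=?,low[4]=1,low[5]=?,low[6]=?,low[7]=?,low[8]=?); scc=(scc[0]=1,scc[1]=?,scc[2]=?,scc[3]=?,scc[4]=0,scc[5]=?,scc[6]=?,scc[7]=?,scc[8]=?)
step 3: low=(low[0]=0,low[1]=2,low[2]=?,low[3]=?,low[4]=1,low[5]=?,low[6]=?,low[7]=?,low[8]=?); scc=(scc[0]=1,scc[1]=2,scc[2]=?,scc[3]=?,scc[4]=0,scc[5]=?,scc[6]=?,scc[7]=?,scc[8]=?)
step 4: low=(low[0]=0,low[1]=2,low[2]=3,low[3]=?,low[4]=1,low[5]=?,low[6]=?,low[7]=?,low[8]=?); scc=(scc[0]=1,scc[1]=2,scc[2]=3,scc[3]=?,scc[4]=0,scc[5]=?,scc[6]=?,scc[7]=?,scc[8]=?)
step 5: low=(low[0]=0,low[1]=2,low[2]=3,low[3]=4,low[4]=1,low[5]=?,low[6]=?,low[7]=?,low[8]=?); scc=(scc[0]=1,scc[1]=2,scc[2]=3,scc[3]=4,scc[4]=0,scc[5]=?,scc[6]=?,scc[7]=?,scc[8]=?)
step 6: low=(low[0]=0,low[1]=2,low[2]=3,low[3]=4,low[4]=1,low[5]=5,low[6]=?,low[7]=5,low[8]=?); scc=(scc[0]=1,scc[1]=2,scc[2]=3,scc[3]=4,scc[4]=0,scc[5]=?,scc[6]=?,scc[7]=?,scc[8]=?)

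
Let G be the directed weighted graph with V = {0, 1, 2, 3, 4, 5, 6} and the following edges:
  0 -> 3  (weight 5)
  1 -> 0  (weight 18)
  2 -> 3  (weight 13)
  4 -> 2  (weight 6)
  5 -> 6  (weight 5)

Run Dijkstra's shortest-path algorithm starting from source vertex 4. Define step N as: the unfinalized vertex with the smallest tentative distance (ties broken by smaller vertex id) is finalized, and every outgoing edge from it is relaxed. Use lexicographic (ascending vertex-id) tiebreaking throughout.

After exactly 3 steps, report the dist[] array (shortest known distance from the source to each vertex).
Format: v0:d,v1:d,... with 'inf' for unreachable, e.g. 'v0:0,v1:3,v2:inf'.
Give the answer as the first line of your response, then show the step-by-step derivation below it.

v0:inf,v1:inf,v2:6,v3:19,v4:0,v5:inf,v6:inf

step 1: dist = v0:inf,v1:inf,v2:6,v3:inf,v4:0,v5:inf,v6:inf
step 2: dist = v0:inf,v1:inf,v2:6,v3:19,v4:0,v5:inf,v6:inf
step 3: dist = v0:inf,v1:inf,v2:6,v3:19,v4:0,v5:inf,v6:inf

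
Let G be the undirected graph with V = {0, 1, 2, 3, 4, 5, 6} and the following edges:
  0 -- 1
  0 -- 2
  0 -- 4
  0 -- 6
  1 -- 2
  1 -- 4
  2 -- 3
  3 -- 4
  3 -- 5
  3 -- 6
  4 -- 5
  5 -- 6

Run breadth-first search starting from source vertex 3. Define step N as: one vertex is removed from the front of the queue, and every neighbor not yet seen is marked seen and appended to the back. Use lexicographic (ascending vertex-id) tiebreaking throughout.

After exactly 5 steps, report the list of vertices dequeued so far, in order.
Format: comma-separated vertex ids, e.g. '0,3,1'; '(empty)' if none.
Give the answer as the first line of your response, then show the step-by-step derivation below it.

3,2,4,5,6

step 1: dequeue 3; queue=[2,4,5,6]; order=3
step 2: dequeue 2; queue=[4,5,6,0,1]; order=3,2
step 3: dequeue 4; queue=[5,6,0,1]; order=3,2,4
step 4: dequeue 5; queue=[6,0,1]; order=3,2,4,5
step 5: dequeue 6; queue=[0,1]; order=3,2,4,5,6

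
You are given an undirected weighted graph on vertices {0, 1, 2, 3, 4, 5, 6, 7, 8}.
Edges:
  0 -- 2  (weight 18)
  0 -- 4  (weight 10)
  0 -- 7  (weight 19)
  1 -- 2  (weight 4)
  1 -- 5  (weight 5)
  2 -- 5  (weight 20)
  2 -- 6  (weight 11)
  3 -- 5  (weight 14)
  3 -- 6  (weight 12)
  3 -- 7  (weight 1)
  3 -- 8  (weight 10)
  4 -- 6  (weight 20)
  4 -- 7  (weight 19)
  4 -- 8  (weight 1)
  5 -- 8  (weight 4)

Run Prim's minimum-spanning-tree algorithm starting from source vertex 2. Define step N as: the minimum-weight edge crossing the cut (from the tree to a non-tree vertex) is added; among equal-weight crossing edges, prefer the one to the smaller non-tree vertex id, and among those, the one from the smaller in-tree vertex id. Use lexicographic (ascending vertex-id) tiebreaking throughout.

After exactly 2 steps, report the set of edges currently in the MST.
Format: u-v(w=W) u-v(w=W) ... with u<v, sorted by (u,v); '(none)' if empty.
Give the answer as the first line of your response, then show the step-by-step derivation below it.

1-2(w=4) 1-5(w=5)

step 1: add edge 1-2 (w=4); MST = {1-2(w=4)}
step 2: add edge 1-5 (w=5); MST = {1-2(w=4) 1-5(w=5)}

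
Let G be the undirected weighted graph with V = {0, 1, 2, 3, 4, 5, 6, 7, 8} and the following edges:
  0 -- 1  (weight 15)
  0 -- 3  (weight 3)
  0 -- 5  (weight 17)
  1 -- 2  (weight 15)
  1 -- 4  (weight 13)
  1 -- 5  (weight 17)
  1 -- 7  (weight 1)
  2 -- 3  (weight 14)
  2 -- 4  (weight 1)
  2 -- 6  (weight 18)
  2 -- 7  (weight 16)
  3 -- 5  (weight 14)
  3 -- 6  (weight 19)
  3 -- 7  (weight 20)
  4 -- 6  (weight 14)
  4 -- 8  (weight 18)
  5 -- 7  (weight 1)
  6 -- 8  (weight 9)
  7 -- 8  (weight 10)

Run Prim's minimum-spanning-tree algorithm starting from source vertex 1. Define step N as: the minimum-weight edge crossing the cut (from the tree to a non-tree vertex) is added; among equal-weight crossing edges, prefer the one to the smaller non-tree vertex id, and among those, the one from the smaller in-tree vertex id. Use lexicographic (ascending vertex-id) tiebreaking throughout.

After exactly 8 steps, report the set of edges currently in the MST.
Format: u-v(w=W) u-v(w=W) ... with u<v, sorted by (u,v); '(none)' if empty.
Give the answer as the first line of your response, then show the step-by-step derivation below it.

0-3(w=3) 1-4(w=13) 1-7(w=1) 2-3(w=14) 2-4(w=1) 5-7(w=1) 6-8(w=9) 7-8(w=10)

step 1: add edge 1-7 (w=1); MST = {1-7(w=1)}
step 2: add edge 5-7 (w=1); MST = {1-7(w=1) 5-7(w=1)}
step 3: add edge 7-8 (w=10); MST = {1-7(w=1) 5-7(w=1) 7-8(w=10)}
step 4: add edge 6-8 (w=9); MST = {1-7(w=1) 5-7(w=1) 6-8(w=9) 7-8(w=10)}
step 5: add edge 1-4 (w=13); MST = {1-4(w=13) 1-7(w=1) 5-7(w=1) 6-8(w=9) 7-8(w=10)}
step 6: add edge 2-4 (w=1); MST = {1-4(w=13) 1-7(w=1) 2-4(w=1) 5-7(w=1) 6-8(w=9) 7-8(w=10)}
step 7: add edge 2-3 (w=14); MST = {1-4(w=13) 1-7(w=1) 2-3(w=14) 2-4(w=1) 5-7(w=1) 6-8(w=9) 7-8(w=10)}
step 8: add edge 0-3 (w=3); MST = {0-3(w=3) 1-4(w=13) 1-7(w=1) 2-3(w=14) 2-4(w=1) 5-7(w=1) 6-8(w=9) 7-8(w=10)}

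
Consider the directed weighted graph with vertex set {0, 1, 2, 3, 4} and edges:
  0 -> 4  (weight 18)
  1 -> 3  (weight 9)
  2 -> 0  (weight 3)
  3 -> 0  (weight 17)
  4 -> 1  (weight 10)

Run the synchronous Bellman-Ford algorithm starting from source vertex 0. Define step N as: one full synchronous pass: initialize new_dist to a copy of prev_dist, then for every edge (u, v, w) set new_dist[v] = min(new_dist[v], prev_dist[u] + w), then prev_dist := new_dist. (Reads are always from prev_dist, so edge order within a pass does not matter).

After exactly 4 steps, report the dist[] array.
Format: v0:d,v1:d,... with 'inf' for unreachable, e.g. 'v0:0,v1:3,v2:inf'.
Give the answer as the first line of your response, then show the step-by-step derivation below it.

v0:0,v1:28,v2:inf,v3:37,v4:18

step 1: dist = v0:0,v1:inf,v2:inf,v3:inf,v4:18
step 2: dist = v0:0,v1:28,v2:inf,v3:inf,v4:18
step 3: dist = v0:0,v1:28,v2:inf,v3:37,v4:18
step 4: dist = v0:0,v1:28,v2:inf,v3:37,v4:18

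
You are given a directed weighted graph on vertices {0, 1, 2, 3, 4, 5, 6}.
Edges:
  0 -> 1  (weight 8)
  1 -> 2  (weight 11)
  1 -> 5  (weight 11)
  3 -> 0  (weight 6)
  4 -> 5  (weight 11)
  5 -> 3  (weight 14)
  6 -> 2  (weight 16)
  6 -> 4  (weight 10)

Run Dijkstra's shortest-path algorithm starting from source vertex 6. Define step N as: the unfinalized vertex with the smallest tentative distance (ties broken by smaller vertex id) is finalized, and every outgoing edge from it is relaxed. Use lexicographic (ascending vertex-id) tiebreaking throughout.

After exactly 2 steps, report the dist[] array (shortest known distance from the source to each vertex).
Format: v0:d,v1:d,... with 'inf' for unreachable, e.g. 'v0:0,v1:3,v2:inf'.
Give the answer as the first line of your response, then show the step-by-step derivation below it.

v0:inf,v1:inf,v2:16,v3:inf,v4:10,v5:21,v6:0

step 1: dist = v0:inf,v1:inf,v2:16,v3:inf,v4:10,v5:inf,v6:0
step 2: dist = v0:inf,v1:inf,v2:16,v3:inf,v4:10,v5:21,v6:0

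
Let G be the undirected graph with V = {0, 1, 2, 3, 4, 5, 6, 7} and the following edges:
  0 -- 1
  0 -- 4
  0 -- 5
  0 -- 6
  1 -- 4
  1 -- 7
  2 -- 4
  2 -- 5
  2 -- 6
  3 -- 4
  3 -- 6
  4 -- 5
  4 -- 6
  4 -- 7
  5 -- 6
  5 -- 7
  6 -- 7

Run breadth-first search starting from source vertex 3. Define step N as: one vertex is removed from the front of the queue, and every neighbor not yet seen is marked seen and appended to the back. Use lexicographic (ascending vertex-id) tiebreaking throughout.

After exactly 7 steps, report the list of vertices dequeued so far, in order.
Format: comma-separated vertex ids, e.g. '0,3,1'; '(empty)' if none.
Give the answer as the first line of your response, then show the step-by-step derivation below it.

3,4,6,0,1,2,5

step 1: dequeue 3; queue=[4,6]; order=3
step 2: dequeue 4; queue=[6,0,1,2,5,7]; order=3,4
step 3: dequeue 6; queue=[0,1,2,5,7]; order=3,4,6
step 4: dequeue 0; queue=[1,2,5,7]; order=3,4,6,0
step 5: dequeue 1; queue=[2,5,7]; order=3,4,6,0,1
step 6: dequeue 2; queue=[5,7]; order=3,4,6,0,1,2
step 7: dequeue 5; queue=[7]; order=3,4,6,0,1,2,5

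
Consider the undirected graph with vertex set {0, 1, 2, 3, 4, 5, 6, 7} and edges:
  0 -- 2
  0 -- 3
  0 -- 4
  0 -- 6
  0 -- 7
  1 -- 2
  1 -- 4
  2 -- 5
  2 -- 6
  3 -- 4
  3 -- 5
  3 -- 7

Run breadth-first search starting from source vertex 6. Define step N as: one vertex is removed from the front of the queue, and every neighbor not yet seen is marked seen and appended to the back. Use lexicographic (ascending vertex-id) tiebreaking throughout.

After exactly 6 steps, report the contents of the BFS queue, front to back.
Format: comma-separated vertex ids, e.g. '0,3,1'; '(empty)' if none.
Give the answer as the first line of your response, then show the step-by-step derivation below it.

1,5

step 1: dequeue 6; queue=[0,2]; order=6
step 2: dequeue 0; queue=[2,3,4,7]; order=6,0
step 3: dequeue 2; queue=[3,4,7,1,5]; order=6,0,2
step 4: dequeue 3; queue=[4,7,1,5]; order=6,0,2,3
step 5: dequeue 4; queue=[7,1,5]; order=6,0,2,3,4
step 6: dequeue 7; queue=[1,5]; order=6,0,2,3,4,7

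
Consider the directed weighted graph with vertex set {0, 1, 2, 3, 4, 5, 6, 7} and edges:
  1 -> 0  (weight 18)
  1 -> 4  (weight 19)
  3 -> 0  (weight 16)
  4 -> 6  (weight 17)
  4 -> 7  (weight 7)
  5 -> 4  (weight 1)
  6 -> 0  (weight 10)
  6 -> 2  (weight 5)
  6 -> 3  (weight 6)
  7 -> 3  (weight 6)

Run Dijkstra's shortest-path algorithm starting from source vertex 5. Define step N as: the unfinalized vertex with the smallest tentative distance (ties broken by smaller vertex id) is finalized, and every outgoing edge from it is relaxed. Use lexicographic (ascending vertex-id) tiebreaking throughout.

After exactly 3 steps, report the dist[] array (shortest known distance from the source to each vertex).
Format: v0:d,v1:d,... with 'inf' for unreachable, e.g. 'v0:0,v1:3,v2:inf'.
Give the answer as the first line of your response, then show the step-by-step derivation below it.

v0:inf,v1:inf,v2:inf,v3:14,v4:1,v5:0,v6:18,v7:8

step 1: dist = v0:inf,v1:inf,v2:inf,v3:inf,v4:1,v5:0,v6:inf,v7:inf
step 2: dist = v0:inf,v1:inf,v2:inf,v3:inf,v4:1,v5:0,v6:18,v7:8
step 3: dist = v0:inf,v1:inf,v2:inf,v3:14,v4:1,v5:0,v6:18,v7:8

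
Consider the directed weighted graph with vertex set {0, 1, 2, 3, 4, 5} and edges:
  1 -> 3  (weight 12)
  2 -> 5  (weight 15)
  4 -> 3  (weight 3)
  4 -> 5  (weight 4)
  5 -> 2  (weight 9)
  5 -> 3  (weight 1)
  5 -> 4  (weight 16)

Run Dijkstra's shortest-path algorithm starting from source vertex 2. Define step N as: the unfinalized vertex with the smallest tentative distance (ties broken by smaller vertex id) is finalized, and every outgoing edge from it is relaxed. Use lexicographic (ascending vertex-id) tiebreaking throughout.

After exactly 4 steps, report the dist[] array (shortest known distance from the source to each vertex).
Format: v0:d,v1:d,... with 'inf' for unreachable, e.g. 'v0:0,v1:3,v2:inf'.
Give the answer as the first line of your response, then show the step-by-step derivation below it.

v0:inf,v1:inf,v2:0,v3:16,v4:31,v5:15

step 1: dist = v0:inf,v1:inf,v2:0,v3:inf,v4:inf,v5:15
step 2: dist = v0:inf,v1:inf,v2:0,v3:16,v4:31,v5:15
step 3: dist = v0:inf,v1:inf,v2:0,v3:16,v4:31,v5:15
step 4: dist = v0:inf,v1:inf,v2:0,v3:16,v4:31,v5:15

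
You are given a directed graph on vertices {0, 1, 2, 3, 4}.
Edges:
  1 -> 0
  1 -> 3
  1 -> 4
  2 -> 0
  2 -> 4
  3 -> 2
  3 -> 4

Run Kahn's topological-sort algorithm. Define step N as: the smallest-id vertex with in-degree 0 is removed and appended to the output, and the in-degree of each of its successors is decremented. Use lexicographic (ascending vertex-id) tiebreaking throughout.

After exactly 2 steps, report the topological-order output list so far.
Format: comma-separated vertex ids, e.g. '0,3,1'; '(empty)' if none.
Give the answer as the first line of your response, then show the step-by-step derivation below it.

1,3

step 1: output 1; order=[1]; indeg=(1,0,1,0,2)
step 2: output 3; order=[1,3]; indeg=(1,0,0,0,1)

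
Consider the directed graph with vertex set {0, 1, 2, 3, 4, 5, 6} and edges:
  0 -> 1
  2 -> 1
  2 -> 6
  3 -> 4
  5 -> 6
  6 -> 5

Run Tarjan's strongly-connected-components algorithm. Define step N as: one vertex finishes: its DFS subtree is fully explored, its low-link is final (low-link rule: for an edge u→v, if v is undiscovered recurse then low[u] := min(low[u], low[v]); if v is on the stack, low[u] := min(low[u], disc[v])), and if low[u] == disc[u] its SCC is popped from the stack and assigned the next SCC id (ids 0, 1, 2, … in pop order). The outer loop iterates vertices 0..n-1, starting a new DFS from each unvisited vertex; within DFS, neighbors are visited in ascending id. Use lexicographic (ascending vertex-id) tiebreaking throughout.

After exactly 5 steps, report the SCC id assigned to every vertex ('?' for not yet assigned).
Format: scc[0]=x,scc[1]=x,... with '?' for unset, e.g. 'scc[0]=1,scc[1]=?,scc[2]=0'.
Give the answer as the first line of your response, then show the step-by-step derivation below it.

scc[0]=1,scc[1]=0,scc[2]=3,scc[3]=?,scc[4]=?,scc[5]=2,scc[6]=2

step 1: low=(low[0]=0,low[1]=1,low[2]=?,low[3]=?,low[4]=?,low[5]=?,low[6]=?); scc=(scc[0]=?,scc[1]=0,scc[2]=?,scc[3]=?,scc[4]=?,scc[5]=?,scc[6]=?)
step 2: low=(low[0]=0,low[1]=1,low[2]=?,low[3]=?,low[4]=?,low[5]=?,low[6]=?); scc=(scc[0]=1,scc[1]=0,scc[2]=?,scc[3]=?,scc[4]=?,scc[5]=?,scc[6]=?)
step 3: low=(low[0]=0,low[1]=1,low[2]=2,low[3]=?,low[4]=?,low[5]=3,low[6]=3); scc=(scc[0]=1,scc[1]=0,scc[2]=?,scc[3]=?,scc[4]=?,scc[5]=?,scc[6]=?)
step 4: low=(low[0]=0,low[1]=1,low[2]=2,low[3]=?,low[4]=?,low[5]=3,low[6]=3); scc=(scc[0]=1,scc[1]=0,scc[2]=?,scc[3]=?,scc[4]=?,scc[5]=2,scc[6]=2)
step 5: low=(low[0]=0,low[1]=1,low[2]=2,low[3]=?,low[4]=?,low[5]=3,low[6]=3); scc=(scc[0]=1,scc[1]=0,scc[2]=3,scc[3]=?,scc[4]=?,scc[5]=2,scc[6]=2)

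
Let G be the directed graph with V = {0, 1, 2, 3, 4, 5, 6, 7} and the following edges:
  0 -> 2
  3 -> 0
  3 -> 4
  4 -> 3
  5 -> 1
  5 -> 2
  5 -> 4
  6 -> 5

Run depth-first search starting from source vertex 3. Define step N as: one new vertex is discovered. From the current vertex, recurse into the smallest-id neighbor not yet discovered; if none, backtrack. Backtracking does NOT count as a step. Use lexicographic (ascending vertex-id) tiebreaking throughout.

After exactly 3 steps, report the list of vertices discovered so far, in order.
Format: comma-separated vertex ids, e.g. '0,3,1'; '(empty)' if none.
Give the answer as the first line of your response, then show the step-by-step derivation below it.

3,0,2

step 1: discover 3; path=3; order=3
step 2: discover 0; path=3>0; order=3,0
step 3: discover 2; path=3>0>2; order=3,0,2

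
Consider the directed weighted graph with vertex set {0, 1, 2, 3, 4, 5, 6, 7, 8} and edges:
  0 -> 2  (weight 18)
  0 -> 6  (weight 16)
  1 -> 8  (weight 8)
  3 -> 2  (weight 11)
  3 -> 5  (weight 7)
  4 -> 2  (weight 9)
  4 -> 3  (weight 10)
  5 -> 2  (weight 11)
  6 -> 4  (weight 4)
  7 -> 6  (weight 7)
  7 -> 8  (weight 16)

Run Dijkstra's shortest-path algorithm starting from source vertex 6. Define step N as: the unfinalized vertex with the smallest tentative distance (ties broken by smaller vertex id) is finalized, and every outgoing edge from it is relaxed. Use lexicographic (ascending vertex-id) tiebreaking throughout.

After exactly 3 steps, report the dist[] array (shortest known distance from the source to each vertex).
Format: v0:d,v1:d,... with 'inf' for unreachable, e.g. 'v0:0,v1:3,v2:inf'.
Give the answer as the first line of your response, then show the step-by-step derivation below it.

v0:inf,v1:inf,v2:13,v3:14,v4:4,v5:inf,v6:0,v7:inf,v8:inf

step 1: dist = v0:inf,v1:inf,v2:inf,v3:inf,v4:4,v5:inf,v6:0,v7:inf,v8:inf
step 2: dist = v0:inf,v1:inf,v2:13,v3:14,v4:4,v5:inf,v6:0,v7:inf,v8:inf
step 3: dist = v0:inf,v1:inf,v2:13,v3:14,v4:4,v5:inf,v6:0,v7:inf,v8:inf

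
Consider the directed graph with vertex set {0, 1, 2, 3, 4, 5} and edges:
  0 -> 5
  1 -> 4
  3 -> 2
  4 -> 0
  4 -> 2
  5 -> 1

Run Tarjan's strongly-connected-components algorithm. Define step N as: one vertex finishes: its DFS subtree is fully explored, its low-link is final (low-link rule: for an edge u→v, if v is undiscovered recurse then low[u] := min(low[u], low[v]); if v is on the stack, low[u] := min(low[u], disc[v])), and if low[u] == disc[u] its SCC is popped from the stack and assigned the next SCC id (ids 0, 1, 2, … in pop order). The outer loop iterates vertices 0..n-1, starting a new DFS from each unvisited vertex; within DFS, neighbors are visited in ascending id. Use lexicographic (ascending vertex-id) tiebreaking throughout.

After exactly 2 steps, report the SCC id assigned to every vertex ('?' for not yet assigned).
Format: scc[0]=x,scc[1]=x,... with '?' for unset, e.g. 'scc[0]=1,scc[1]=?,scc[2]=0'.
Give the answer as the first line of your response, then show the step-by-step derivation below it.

scc[0]=?,scc[1]=?,scc[2]=0,scc[3]=?,scc[4]=?,scc[5]=?

step 1: low=(low[0]=0,low[1]=2,low[2]=4,low[3]=?,low[4]=0,low[5]=1); scc=(scc[0]=?,scc[1]=?,scc[2]=0,scc[3]=?,scc[4]=?,scc[5]=?)
step 2: low=(low[0]=0,low[1]=2,low[2]=4,low[3]=?,low[4]=0,low[5]=1); scc=(scc[0]=?,scc[1]=?,scc[2]=0,scc[3]=?,scc[4]=?,scc[5]=?)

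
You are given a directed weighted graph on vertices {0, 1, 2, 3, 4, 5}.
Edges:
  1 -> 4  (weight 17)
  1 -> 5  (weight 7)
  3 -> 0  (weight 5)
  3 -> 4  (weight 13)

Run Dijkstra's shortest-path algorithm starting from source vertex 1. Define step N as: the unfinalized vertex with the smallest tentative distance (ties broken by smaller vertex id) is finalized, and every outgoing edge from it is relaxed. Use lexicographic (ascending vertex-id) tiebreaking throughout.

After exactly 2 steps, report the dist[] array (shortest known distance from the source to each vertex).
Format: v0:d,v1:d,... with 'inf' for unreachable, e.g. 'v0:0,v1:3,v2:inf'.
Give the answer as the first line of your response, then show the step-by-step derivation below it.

v0:inf,v1:0,v2:inf,v3:inf,v4:17,v5:7

step 1: dist = v0:inf,v1:0,v2:inf,v3:inf,v4:17,v5:7
step 2: dist = v0:inf,v1:0,v2:inf,v3:inf,v4:17,v5:7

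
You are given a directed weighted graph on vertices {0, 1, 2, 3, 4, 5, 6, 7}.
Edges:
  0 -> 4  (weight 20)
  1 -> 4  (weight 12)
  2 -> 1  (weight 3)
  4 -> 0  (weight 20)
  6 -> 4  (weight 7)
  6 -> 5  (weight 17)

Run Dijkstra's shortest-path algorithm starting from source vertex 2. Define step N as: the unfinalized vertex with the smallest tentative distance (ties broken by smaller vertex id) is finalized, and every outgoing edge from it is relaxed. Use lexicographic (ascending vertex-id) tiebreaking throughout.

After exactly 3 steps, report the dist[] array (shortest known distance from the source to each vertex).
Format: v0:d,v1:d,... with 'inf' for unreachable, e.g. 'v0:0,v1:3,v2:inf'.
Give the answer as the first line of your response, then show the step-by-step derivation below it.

v0:35,v1:3,v2:0,v3:inf,v4:15,v5:inf,v6:inf,v7:inf

step 1: dist = v0:inf,v1:3,v2:0,v3:inf,v4:inf,v5:inf,v6:inf,v7:inf
step 2: dist = v0:inf,v1:3,v2:0,v3:inf,v4:15,v5:inf,v6:inf,v7:inf
step 3: dist = v0:35,v1:3,v2:0,v3:inf,v4:15,v5:inf,v6:inf,v7:inf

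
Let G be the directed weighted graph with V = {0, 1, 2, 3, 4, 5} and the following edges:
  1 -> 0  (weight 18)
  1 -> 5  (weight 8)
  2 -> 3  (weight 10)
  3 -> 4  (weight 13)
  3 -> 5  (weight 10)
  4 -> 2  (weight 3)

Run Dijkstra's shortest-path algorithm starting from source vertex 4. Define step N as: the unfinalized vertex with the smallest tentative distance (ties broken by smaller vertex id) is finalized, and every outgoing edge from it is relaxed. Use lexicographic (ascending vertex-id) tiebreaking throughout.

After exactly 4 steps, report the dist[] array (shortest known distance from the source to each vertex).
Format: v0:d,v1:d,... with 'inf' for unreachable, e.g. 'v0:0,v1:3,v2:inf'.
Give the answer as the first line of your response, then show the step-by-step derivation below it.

v0:inf,v1:inf,v2:3,v3:13,v4:0,v5:23

step 1: dist = v0:inf,v1:inf,v2:3,v3:inf,v4:0,v5:inf
step 2: dist = v0:inf,v1:inf,v2:3,v3:13,v4:0,v5:inf
step 3: dist = v0:inf,v1:inf,v2:3,v3:13,v4:0,v5:23
step 4: dist = v0:inf,v1:inf,v2:3,v3:13,v4:0,v5:23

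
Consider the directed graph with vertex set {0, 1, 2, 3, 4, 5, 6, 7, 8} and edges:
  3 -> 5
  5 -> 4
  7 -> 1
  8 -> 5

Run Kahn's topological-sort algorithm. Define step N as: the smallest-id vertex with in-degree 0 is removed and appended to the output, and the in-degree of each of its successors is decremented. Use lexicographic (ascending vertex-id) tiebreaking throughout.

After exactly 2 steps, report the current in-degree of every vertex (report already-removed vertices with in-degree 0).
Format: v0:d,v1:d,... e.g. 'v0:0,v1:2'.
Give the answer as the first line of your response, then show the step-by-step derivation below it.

v0:0,v1:1,v2:0,v3:0,v4:1,v5:2,v6:0,v7:0,v8:0

step 1: output 0; order=[0]; indeg=(0,1,0,0,1,2,0,0,0)
step 2: output 2; order=[0,2]; indeg=(0,1,0,0,1,2,0,0,0)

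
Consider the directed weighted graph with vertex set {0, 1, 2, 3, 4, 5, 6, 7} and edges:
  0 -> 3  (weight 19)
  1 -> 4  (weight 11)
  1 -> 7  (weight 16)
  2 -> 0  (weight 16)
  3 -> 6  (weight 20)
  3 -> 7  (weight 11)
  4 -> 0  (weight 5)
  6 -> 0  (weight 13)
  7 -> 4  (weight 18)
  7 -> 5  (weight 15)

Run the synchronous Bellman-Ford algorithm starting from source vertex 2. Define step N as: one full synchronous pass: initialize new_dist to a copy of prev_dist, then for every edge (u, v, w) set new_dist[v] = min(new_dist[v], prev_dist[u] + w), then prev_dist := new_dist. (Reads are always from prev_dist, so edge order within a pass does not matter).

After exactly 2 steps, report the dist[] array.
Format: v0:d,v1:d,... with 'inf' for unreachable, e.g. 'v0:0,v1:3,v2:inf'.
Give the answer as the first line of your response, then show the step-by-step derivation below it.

v0:16,v1:inf,v2:0,v3:35,v4:inf,v5:inf,v6:inf,v7:inf

step 1: dist = v0:16,v1:inf,v2:0,v3:inf,v4:inf,v5:inf,v6:inf,v7:inf
step 2: dist = v0:16,v1:inf,v2:0,v3:35,v4:inf,v5:inf,v6:inf,v7:inf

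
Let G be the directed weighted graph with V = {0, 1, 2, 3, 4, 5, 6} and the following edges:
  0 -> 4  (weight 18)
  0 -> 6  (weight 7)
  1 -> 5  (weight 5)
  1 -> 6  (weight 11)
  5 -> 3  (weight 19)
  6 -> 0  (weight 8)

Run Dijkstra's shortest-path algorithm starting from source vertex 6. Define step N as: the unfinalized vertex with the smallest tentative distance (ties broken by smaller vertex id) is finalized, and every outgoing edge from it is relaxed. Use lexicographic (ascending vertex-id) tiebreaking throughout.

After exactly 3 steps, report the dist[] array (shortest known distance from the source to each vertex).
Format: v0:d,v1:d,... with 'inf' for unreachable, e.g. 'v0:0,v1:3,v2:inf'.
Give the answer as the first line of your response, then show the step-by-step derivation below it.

v0:8,v1:inf,v2:inf,v3:inf,v4:26,v5:inf,v6:0

step 1: dist = v0:8,v1:inf,v2:inf,v3:inf,v4:inf,v5:inf,v6:0
step 2: dist = v0:8,v1:inf,v2:inf,v3:inf,v4:26,v5:inf,v6:0
step 3: dist = v0:8,v1:inf,v2:inf,v3:inf,v4:26,v5:inf,v6:0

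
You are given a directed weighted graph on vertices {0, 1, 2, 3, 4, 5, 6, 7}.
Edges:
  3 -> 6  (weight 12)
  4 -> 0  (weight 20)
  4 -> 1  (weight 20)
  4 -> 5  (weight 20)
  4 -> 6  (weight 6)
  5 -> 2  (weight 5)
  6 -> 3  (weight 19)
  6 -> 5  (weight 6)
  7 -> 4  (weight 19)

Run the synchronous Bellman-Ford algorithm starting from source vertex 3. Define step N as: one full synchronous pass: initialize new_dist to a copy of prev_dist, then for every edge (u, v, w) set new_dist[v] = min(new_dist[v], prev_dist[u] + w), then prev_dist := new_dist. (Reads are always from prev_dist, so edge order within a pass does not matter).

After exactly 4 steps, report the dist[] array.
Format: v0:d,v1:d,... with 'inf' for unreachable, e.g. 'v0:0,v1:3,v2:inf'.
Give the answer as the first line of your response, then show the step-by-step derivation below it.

v0:inf,v1:inf,v2:23,v3:0,v4:inf,v5:18,v6:12,v7:inf

step 1: dist = v0:inf,v1:inf,v2:inf,v3:0,v4:inf,v5:inf,v6:12,v7:inf
step 2: dist = v0:inf,v1:inf,v2:inf,v3:0,v4:inf,v5:18,v6:12,v7:inf
step 3: dist = v0:inf,v1:inf,v2:23,v3:0,v4:inf,v5:18,v6:12,v7:inf
step 4: dist = v0:inf,v1:inf,v2:23,v3:0,v4:inf,v5:18,v6:12,v7:inf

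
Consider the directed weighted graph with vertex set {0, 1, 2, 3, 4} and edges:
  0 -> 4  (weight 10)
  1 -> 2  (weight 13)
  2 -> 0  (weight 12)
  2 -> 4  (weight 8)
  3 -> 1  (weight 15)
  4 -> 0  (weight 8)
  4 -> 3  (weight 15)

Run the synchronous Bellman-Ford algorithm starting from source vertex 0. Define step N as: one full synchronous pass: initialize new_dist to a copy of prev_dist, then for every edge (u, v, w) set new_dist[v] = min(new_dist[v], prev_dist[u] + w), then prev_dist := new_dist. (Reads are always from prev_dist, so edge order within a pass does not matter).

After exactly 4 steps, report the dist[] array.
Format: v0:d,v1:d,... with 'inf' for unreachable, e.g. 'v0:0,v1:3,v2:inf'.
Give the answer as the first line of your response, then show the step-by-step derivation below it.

v0:0,v1:40,v2:53,v3:25,v4:10

step 1: dist = v0:0,v1:inf,v2:inf,v3:inf,v4:10
step 2: dist = v0:0,v1:inf,v2:inf,v3:25,v4:10
step 3: dist = v0:0,v1:40,v2:inf,v3:25,v4:10
step 4: dist = v0:0,v1:40,v2:53,v3:25,v4:10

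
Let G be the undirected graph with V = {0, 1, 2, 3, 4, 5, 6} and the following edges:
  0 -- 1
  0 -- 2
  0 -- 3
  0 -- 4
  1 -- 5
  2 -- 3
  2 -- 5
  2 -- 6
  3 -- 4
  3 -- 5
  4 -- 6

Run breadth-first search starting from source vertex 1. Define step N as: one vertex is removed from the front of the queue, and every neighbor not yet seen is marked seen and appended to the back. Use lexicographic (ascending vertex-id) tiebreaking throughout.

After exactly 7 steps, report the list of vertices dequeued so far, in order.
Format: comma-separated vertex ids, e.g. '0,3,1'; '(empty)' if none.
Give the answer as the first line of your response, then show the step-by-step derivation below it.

1,0,5,2,3,4,6

step 1: dequeue 1; queue=[0,5]; order=1
step 2: dequeue 0; queue=[5,2,3,4]; order=1,0
step 3: dequeue 5; queue=[2,3,4]; order=1,0,5
step 4: dequeue 2; queue=[3,4,6]; order=1,0,5,2
step 5: dequeue 3; queue=[4,6]; order=1,0,5,2,3
step 6: dequeue 4; queue=[6]; order=1,0,5,2,3,4
step 7: dequeue 6; queue=[(empty)]; order=1,0,5,2,3,4,6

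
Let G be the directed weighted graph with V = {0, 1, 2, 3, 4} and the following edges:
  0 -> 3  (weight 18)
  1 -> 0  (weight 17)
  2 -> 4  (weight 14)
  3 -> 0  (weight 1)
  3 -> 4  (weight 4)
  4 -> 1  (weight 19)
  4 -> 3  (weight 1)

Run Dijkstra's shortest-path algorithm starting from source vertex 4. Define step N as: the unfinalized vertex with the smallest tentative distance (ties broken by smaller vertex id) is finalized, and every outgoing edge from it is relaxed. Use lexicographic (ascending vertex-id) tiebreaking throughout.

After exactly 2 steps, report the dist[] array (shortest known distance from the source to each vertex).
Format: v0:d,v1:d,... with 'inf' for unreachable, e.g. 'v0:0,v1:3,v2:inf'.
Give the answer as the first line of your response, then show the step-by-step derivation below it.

v0:2,v1:19,v2:inf,v3:1,v4:0

step 1: dist = v0:inf,v1:19,v2:inf,v3:1,v4:0
step 2: dist = v0:2,v1:19,v2:inf,v3:1,v4:0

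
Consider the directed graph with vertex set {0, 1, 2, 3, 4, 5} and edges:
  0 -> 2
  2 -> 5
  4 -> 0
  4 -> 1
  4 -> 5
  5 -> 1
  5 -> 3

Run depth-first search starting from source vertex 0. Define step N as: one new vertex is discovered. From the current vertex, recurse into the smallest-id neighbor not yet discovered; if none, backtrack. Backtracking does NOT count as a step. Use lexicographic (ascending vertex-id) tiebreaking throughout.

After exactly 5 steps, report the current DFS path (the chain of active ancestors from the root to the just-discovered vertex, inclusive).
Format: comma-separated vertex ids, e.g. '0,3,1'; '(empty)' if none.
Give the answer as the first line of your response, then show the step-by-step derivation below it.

0,2,5,3

step 1: discover 0; path=0; order=0
step 2: discover 2; path=0>2; order=0,2
step 3: discover 5; path=0>2>5; order=0,2,5
step 4: discover 1; path=0>2>5>1; order=0,2,5,1
step 5: discover 3; path=0>2>5>3; order=0,2,5,1,3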